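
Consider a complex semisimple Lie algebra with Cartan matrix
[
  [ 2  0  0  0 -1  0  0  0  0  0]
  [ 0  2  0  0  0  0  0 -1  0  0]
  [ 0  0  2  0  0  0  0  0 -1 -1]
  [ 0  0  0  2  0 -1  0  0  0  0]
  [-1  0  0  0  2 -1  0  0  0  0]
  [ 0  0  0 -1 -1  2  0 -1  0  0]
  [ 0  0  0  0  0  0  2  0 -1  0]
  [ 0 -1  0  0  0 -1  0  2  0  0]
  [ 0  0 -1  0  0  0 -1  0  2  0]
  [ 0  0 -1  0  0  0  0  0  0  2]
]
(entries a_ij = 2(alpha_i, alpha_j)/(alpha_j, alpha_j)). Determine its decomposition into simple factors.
The diagram associated to this matrix has two connected components: the simple roots {alpha_3, alpha_7, alpha_9, alpha_10} form a chain of 4 nodes with single edges (A_4), and {alpha_1, alpha_2, alpha_4, alpha_5, alpha_6, alpha_8} form a chain of 5 nodes with one extra node attached to the third node from one end (E_6). A semisimple Lie algebra decomposes uniquely as the direct sum of simple ideals, one per connected component of its Dynkin diagram, so g ≅ A_4 ⊕ E_6 (dimension 24 + 78 = 102).

A4 + E6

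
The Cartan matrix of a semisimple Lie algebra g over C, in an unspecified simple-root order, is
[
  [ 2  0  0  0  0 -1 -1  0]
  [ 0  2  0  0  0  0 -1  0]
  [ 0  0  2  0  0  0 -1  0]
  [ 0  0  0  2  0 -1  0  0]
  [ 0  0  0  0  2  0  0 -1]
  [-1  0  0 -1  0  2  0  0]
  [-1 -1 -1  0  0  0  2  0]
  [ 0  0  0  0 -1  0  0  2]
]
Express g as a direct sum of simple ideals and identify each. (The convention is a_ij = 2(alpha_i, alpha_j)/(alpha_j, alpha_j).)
The diagram associated to this matrix has two connected components: the simple roots {alpha_5, alpha_8} form a chain of 2 nodes with single edges (A_2), and {alpha_1, alpha_2, alpha_3, alpha_4, alpha_6, alpha_7} form a chain of 4 nodes with a fork of two nodes at one end (D_6). A semisimple Lie algebra decomposes uniquely as the direct sum of simple ideals, one per connected component of its Dynkin diagram, so g ≅ A_2 ⊕ D_6 (dimension 8 + 66 = 74).

A2 + D6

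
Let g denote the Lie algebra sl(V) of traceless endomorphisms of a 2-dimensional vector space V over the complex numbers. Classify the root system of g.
This is sl(2), which has dimension 2^2 - 1 = 3 and rank 2 - 1 = 1 (a Cartan subalgebra is the diagonal traceless matrices). In the classification of classical Lie algebras, the special linear algebra sl(n+1) has type A_n; here n = 1, so the Dynkin diagram is a chain of 1 nodes with single edges (A_1). Hence the type is A_1.

type A_1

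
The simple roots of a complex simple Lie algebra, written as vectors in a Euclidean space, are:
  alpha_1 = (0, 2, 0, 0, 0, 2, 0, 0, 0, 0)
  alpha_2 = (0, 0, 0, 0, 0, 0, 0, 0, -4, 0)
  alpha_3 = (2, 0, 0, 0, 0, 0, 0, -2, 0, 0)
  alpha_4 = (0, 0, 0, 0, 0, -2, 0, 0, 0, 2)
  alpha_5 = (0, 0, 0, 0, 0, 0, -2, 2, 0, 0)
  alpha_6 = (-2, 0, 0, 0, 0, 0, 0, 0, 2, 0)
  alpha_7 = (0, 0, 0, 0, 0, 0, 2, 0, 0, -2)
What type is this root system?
Compute the Cartan integers a_ij = 2(alpha_i, alpha_j)/(alpha_j, alpha_j); the resulting 7x7 Cartan matrix is
[[2, 0, 0, -1, 0, 0, 0], [0, 2, 0, 0, 0, -2, 0], [0, 0, 2, 0, -1, -1, 0], [-1, 0, 0, 2, 0, 0, -1], [0, 0, -1, 0, 2, 0, -1], [0, -1, -1, 0, 0, 2, 0], [0, 0, 0, -1, -1, 0, 2]].
The roots have two lengths (squared-length ratio 2:1); the short ones are alpha_{1,3,4,5,6,7}. The associated Dynkin diagram is a chain of 7 nodes with a double edge at one end; the terminal node there is the unique long simple root (C_7), so the type is C_7 (the algebra sp(14)).

C_7 (sp(14))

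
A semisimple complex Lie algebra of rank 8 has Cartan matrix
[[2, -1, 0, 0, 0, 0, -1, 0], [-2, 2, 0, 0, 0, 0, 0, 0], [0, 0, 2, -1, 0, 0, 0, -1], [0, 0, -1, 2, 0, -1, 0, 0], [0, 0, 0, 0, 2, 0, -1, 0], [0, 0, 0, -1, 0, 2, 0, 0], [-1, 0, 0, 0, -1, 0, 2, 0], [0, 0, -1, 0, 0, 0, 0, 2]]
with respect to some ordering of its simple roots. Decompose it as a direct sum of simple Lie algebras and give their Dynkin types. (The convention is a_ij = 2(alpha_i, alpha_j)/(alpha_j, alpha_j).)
The diagram associated to this matrix has two connected components: the simple roots {alpha_3, alpha_4, alpha_6, alpha_8} form a chain of 4 nodes with single edges (A_4), and {alpha_1, alpha_2, alpha_5, alpha_7} form a chain of 4 nodes with a double edge at one end; the terminal node there is the unique long simple root (C_4). A semisimple Lie algebra decomposes uniquely as the direct sum of simple ideals, one per connected component of its Dynkin diagram, so g ≅ A_4 ⊕ C_4 (dimension 24 + 36 = 60).

A_4 ⊕ C_4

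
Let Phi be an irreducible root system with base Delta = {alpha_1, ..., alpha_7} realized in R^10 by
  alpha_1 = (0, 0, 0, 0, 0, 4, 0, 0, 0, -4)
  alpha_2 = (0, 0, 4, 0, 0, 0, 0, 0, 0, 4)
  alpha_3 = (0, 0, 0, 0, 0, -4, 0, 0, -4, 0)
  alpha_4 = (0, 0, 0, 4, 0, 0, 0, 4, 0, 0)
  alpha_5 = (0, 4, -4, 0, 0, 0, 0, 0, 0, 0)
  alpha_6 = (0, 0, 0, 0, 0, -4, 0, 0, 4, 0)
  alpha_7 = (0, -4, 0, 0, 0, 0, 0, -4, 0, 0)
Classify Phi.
D_7 (so(14))

Compute the Cartan integers a_ij = 2(alpha_i, alpha_j)/(alpha_j, alpha_j); the resulting 7x7 Cartan matrix is
[[2, -1, -1, 0, 0, -1, 0], [-1, 2, 0, 0, -1, 0, 0], [-1, 0, 2, 0, 0, 0, 0], [0, 0, 0, 2, 0, 0, -1], [0, -1, 0, 0, 2, 0, -1], [-1, 0, 0, 0, 0, 2, 0], [0, 0, 0, -1, -1, 0, 2]].
All simple roots have the same length, so the diagram is simply laced. The associated Dynkin diagram is a chain of 5 nodes with a fork of two nodes at one end (D_7), so the type is D_7 (the algebra so(14)).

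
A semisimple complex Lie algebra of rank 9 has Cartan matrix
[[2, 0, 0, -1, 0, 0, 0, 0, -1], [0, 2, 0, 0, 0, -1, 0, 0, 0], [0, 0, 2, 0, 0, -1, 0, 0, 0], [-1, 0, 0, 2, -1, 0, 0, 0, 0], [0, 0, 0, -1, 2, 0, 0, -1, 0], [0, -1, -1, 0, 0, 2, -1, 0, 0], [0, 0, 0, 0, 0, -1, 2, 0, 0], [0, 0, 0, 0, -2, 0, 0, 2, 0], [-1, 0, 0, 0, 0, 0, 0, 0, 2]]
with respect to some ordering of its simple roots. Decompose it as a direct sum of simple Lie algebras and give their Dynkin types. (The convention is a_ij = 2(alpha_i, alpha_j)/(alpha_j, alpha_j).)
C_5 (sp(10)) + D_4 (so(8))

The diagram associated to this matrix has two connected components: the simple roots {alpha_1, alpha_4, alpha_5, alpha_8, alpha_9} form a chain of 5 nodes with a double edge at one end; the terminal node there is the unique long simple root (C_5), and {alpha_2, alpha_3, alpha_6, alpha_7} form a chain of 2 nodes with a fork of two nodes at one end (D_4). A semisimple Lie algebra decomposes uniquely as the direct sum of simple ideals, one per connected component of its Dynkin diagram, so g ≅ C_5 ⊕ D_4 (dimension 55 + 28 = 83).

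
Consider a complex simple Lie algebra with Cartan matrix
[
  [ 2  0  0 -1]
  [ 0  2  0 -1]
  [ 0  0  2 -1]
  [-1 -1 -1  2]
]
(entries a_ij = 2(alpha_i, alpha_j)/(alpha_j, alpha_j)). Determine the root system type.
D4

The matrix has rank 4 with 2's on the diagonal. Reading the off-diagonal entries as Dynkin edges (a single edge where a_ij = a_ji = -1; a double or triple edge where a_ij * a_ji = 2 or 3), the diagram is a chain of 2 nodes with a fork of two nodes at one end (D_4). One simple-root ordering that puts it in standard form is (alpha_2, alpha_4, alpha_3, alpha_1). So the algebra is type D_4, i.e. so(8).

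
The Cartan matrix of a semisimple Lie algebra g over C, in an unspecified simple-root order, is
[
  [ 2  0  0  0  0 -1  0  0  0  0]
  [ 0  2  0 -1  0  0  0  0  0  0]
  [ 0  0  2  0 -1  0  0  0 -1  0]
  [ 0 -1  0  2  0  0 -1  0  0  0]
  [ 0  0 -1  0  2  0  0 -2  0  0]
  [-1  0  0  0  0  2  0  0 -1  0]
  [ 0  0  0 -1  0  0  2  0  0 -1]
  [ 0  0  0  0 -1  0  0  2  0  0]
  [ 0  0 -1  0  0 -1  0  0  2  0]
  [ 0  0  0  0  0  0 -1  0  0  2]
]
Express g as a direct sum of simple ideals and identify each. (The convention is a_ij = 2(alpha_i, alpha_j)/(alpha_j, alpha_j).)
A_4 (sl(5)) ⊕ B_6 (so(13))

The diagram associated to this matrix has two connected components: the simple roots {alpha_2, alpha_4, alpha_7, alpha_10} form a chain of 4 nodes with single edges (A_4), and {alpha_1, alpha_3, alpha_5, alpha_6, alpha_8, alpha_9} form a chain of 6 nodes with a double edge at one end; the terminal node there is the unique short simple root (B_6). A semisimple Lie algebra decomposes uniquely as the direct sum of simple ideals, one per connected component of its Dynkin diagram, so g ≅ A_4 ⊕ B_6 (dimension 24 + 78 = 102).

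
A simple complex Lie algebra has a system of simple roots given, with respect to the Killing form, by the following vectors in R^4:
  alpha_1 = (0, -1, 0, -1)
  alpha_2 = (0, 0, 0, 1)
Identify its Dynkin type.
Compute the Cartan integers a_ij = 2(alpha_i, alpha_j)/(alpha_j, alpha_j); the resulting 2x2 Cartan matrix is
[[2, -2], [-1, 2]].
The roots have two lengths (squared-length ratio 2:1); the short ones are alpha_{2}. The associated Dynkin diagram is a chain of 2 nodes with a double edge at one end; the terminal node there is the unique short simple root (B_2), so the type is B_2 (the algebra so(5)).

B2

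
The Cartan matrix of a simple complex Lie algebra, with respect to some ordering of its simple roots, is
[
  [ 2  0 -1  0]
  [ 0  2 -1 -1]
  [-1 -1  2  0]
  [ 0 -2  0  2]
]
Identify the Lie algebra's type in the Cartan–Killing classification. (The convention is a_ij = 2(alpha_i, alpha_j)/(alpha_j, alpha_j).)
The matrix has rank 4 with 2's on the diagonal. Reading the off-diagonal entries as Dynkin edges (a single edge where a_ij = a_ji = -1; a double or triple edge where a_ij * a_ji = 2 or 3), the diagram is a chain of 4 nodes with a double edge at one end; the terminal node there is the unique long simple root (C_4). One simple-root ordering that puts it in standard form is (alpha_1, alpha_3, alpha_2, alpha_4). So the algebra is type C_4, i.e. sp(8).

C_4 (sp(8))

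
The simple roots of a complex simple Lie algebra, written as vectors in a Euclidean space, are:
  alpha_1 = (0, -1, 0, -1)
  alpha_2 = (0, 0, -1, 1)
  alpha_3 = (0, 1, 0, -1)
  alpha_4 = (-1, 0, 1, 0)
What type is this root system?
D4

Compute the Cartan integers a_ij = 2(alpha_i, alpha_j)/(alpha_j, alpha_j); the resulting 4x4 Cartan matrix is
[[2, -1, 0, 0], [-1, 2, -1, -1], [0, -1, 2, 0], [0, -1, 0, 2]].
All simple roots have the same length, so the diagram is simply laced. The associated Dynkin diagram is a chain of 2 nodes with a fork of two nodes at one end (D_4), so the type is D_4 (the algebra so(8)).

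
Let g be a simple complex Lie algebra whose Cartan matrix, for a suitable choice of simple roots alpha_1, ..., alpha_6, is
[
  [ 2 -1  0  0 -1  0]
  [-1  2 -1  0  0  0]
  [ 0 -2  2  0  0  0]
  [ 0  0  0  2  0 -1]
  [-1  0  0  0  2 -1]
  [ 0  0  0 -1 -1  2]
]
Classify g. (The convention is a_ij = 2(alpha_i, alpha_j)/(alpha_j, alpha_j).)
The matrix has rank 6 with 2's on the diagonal. Reading the off-diagonal entries as Dynkin edges (a single edge where a_ij = a_ji = -1; a double or triple edge where a_ij * a_ji = 2 or 3), the diagram is a chain of 6 nodes with a double edge at one end; the terminal node there is the unique long simple root (C_6). One simple-root ordering that puts it in standard form is (alpha_4, alpha_6, alpha_5, alpha_1, alpha_2, alpha_3). So the algebra is type C_6, i.e. sp(12).

C_6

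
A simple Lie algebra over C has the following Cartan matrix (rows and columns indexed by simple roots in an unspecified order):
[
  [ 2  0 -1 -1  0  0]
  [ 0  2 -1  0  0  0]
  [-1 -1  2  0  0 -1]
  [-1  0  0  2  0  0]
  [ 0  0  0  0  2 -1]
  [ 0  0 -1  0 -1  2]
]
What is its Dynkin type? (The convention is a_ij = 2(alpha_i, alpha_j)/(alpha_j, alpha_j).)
E_6

The matrix has rank 6 with 2's on the diagonal. Reading the off-diagonal entries as Dynkin edges (a single edge where a_ij = a_ji = -1; a double or triple edge where a_ij * a_ji = 2 or 3), the diagram is a chain of 5 nodes with one extra node attached to the third node from one end (E_6). One simple-root ordering that puts it in standard form is (alpha_5, alpha_2, alpha_6, alpha_3, alpha_1, alpha_4). So the algebra is type E_6.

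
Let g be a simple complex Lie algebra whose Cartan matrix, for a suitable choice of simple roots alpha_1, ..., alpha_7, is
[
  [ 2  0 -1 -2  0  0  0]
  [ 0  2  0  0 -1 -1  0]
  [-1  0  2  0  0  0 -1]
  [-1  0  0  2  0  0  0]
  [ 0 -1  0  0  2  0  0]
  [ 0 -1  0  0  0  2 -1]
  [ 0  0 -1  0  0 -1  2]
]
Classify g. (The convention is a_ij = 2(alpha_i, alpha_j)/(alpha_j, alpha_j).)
The matrix has rank 7 with 2's on the diagonal. Reading the off-diagonal entries as Dynkin edges (a single edge where a_ij = a_ji = -1; a double or triple edge where a_ij * a_ji = 2 or 3), the diagram is a chain of 7 nodes with a double edge at one end; the terminal node there is the unique short simple root (B_7). One simple-root ordering that puts it in standard form is (alpha_5, alpha_2, alpha_6, alpha_7, alpha_3, alpha_1, alpha_4). So the algebra is type B_7, i.e. so(15).

B_7 (so(15))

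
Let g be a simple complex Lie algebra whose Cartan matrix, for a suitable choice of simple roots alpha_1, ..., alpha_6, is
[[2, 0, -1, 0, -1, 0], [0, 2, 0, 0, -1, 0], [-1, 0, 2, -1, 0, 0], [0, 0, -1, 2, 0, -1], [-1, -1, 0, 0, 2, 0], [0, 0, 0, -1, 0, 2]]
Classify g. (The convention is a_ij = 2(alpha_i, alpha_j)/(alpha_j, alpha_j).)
The matrix has rank 6 with 2's on the diagonal. Reading the off-diagonal entries as Dynkin edges (a single edge where a_ij = a_ji = -1; a double or triple edge where a_ij * a_ji = 2 or 3), the diagram is a chain of 6 nodes with single edges (A_6). One simple-root ordering that puts it in standard form is (alpha_6, alpha_4, alpha_3, alpha_1, alpha_5, alpha_2). So the algebra is type A_6, i.e. sl(7).

type A_6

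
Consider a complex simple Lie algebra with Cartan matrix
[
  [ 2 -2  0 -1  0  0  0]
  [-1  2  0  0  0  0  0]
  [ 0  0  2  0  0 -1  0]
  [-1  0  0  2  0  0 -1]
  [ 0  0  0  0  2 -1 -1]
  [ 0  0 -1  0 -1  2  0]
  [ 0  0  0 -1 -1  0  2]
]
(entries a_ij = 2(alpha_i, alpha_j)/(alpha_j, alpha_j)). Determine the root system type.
The matrix has rank 7 with 2's on the diagonal. Reading the off-diagonal entries as Dynkin edges (a single edge where a_ij = a_ji = -1; a double or triple edge where a_ij * a_ji = 2 or 3), the diagram is a chain of 7 nodes with a double edge at one end; the terminal node there is the unique short simple root (B_7). One simple-root ordering that puts it in standard form is (alpha_3, alpha_6, alpha_5, alpha_7, alpha_4, alpha_1, alpha_2). So the algebra is type B_7, i.e. so(15).

B_7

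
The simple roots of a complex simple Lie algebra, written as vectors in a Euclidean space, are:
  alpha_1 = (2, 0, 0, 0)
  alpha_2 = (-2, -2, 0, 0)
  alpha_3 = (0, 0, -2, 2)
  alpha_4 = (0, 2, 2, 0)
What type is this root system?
B_4

Compute the Cartan integers a_ij = 2(alpha_i, alpha_j)/(alpha_j, alpha_j); the resulting 4x4 Cartan matrix is
[[2, -1, 0, 0], [-2, 2, 0, -1], [0, 0, 2, -1], [0, -1, -1, 2]].
The roots have two lengths (squared-length ratio 2:1); the short ones are alpha_{1}. The associated Dynkin diagram is a chain of 4 nodes with a double edge at one end; the terminal node there is the unique short simple root (B_4), so the type is B_4 (the algebra so(9)).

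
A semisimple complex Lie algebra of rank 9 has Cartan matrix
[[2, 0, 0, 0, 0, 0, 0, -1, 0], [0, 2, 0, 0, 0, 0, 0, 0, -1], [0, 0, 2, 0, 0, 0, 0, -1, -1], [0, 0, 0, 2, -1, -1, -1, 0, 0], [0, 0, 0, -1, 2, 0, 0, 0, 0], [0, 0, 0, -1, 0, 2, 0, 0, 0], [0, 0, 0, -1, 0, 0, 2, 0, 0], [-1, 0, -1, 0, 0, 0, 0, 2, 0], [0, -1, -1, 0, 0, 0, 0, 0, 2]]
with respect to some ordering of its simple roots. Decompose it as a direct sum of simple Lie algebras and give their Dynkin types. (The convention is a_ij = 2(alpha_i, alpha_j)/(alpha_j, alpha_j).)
The diagram associated to this matrix has two connected components: the simple roots {alpha_1, alpha_2, alpha_3, alpha_8, alpha_9} form a chain of 5 nodes with single edges (A_5), and {alpha_4, alpha_5, alpha_6, alpha_7} form a chain of 2 nodes with a fork of two nodes at one end (D_4). A semisimple Lie algebra decomposes uniquely as the direct sum of simple ideals, one per connected component of its Dynkin diagram, so g ≅ A_5 ⊕ D_4 (dimension 35 + 28 = 63).

A_5 ⊕ D_4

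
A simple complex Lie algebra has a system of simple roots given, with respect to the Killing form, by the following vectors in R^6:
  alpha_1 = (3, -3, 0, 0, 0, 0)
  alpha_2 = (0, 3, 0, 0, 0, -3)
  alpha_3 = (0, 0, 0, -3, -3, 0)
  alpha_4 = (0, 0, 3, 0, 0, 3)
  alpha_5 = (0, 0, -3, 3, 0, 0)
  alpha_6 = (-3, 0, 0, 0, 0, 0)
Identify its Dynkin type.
B6

Compute the Cartan integers a_ij = 2(alpha_i, alpha_j)/(alpha_j, alpha_j); the resulting 6x6 Cartan matrix is
[[2, -1, 0, 0, 0, -2], [-1, 2, 0, -1, 0, 0], [0, 0, 2, 0, -1, 0], [0, -1, 0, 2, -1, 0], [0, 0, -1, -1, 2, 0], [-1, 0, 0, 0, 0, 2]].
The roots have two lengths (squared-length ratio 2:1); the short ones are alpha_{6}. The associated Dynkin diagram is a chain of 6 nodes with a double edge at one end; the terminal node there is the unique short simple root (B_6), so the type is B_6 (the algebra so(13)).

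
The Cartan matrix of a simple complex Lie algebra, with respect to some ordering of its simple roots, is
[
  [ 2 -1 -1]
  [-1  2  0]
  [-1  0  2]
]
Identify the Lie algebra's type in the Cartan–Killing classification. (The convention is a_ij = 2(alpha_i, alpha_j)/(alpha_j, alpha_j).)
The matrix has rank 3 with 2's on the diagonal. Reading the off-diagonal entries as Dynkin edges (a single edge where a_ij = a_ji = -1; a double or triple edge where a_ij * a_ji = 2 or 3), the diagram is a chain of 3 nodes with single edges (A_3). One simple-root ordering that puts it in standard form is (alpha_3, alpha_1, alpha_2). So the algebra is type A_3, i.e. sl(4).

type A_3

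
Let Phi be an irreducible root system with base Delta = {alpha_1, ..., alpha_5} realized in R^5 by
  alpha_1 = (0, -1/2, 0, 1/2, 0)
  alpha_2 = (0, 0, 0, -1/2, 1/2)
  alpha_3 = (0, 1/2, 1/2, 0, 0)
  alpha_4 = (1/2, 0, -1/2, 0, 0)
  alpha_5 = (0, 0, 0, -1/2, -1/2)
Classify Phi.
type D_5

Compute the Cartan integers a_ij = 2(alpha_i, alpha_j)/(alpha_j, alpha_j); the resulting 5x5 Cartan matrix is
[[2, -1, -1, 0, -1], [-1, 2, 0, 0, 0], [-1, 0, 2, -1, 0], [0, 0, -1, 2, 0], [-1, 0, 0, 0, 2]].
All simple roots have the same length, so the diagram is simply laced. The associated Dynkin diagram is a chain of 3 nodes with a fork of two nodes at one end (D_5), so the type is D_5 (the algebra so(10)).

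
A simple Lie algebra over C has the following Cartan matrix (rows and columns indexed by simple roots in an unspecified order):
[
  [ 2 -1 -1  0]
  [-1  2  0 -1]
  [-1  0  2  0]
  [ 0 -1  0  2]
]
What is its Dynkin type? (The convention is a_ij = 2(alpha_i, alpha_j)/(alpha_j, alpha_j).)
A4

The matrix has rank 4 with 2's on the diagonal. Reading the off-diagonal entries as Dynkin edges (a single edge where a_ij = a_ji = -1; a double or triple edge where a_ij * a_ji = 2 or 3), the diagram is a chain of 4 nodes with single edges (A_4). One simple-root ordering that puts it in standard form is (alpha_3, alpha_1, alpha_2, alpha_4). So the algebra is type A_4, i.e. sl(5).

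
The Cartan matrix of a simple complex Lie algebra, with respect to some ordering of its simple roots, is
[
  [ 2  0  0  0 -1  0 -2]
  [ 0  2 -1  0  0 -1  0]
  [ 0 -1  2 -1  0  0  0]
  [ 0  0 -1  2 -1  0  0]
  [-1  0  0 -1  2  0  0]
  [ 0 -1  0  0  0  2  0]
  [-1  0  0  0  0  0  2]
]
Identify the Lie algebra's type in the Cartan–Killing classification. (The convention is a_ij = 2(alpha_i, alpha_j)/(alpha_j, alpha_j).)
B_7 (so(15))

The matrix has rank 7 with 2's on the diagonal. Reading the off-diagonal entries as Dynkin edges (a single edge where a_ij = a_ji = -1; a double or triple edge where a_ij * a_ji = 2 or 3), the diagram is a chain of 7 nodes with a double edge at one end; the terminal node there is the unique short simple root (B_7). One simple-root ordering that puts it in standard form is (alpha_6, alpha_2, alpha_3, alpha_4, alpha_5, alpha_1, alpha_7). So the algebra is type B_7, i.e. so(15).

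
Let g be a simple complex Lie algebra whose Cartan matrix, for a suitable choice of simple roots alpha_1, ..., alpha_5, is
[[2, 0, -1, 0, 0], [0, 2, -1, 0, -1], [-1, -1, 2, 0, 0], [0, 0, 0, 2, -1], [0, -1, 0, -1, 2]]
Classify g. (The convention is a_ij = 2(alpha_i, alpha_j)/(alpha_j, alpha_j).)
type A_5

The matrix has rank 5 with 2's on the diagonal. Reading the off-diagonal entries as Dynkin edges (a single edge where a_ij = a_ji = -1; a double or triple edge where a_ij * a_ji = 2 or 3), the diagram is a chain of 5 nodes with single edges (A_5). One simple-root ordering that puts it in standard form is (alpha_4, alpha_5, alpha_2, alpha_3, alpha_1). So the algebra is type A_5, i.e. sl(6).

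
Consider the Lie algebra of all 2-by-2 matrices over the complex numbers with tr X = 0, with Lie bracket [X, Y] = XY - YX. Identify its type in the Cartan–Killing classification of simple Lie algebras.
type A_1

This is sl(2), which has dimension 2^2 - 1 = 3 and rank 2 - 1 = 1 (a Cartan subalgebra is the diagonal traceless matrices). In the classification of classical Lie algebras, the special linear algebra sl(n+1) has type A_n; here n = 1, so the Dynkin diagram is a chain of 1 nodes with single edges (A_1). Hence the type is A_1.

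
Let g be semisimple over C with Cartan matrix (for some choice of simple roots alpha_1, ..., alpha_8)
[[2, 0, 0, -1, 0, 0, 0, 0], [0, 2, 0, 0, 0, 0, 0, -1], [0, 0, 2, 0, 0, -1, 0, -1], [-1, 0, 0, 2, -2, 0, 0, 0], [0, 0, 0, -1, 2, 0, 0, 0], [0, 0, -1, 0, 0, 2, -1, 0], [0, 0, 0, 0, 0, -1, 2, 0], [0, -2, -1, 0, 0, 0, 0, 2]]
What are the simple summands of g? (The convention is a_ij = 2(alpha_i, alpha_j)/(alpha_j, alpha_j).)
B_3 + B_5

The diagram associated to this matrix has two connected components: the simple roots {alpha_1, alpha_4, alpha_5} form a chain of 3 nodes with a double edge at one end; the terminal node there is the unique short simple root (B_3), and {alpha_2, alpha_3, alpha_6, alpha_7, alpha_8} form a chain of 5 nodes with a double edge at one end; the terminal node there is the unique short simple root (B_5). A semisimple Lie algebra decomposes uniquely as the direct sum of simple ideals, one per connected component of its Dynkin diagram, so g ≅ B_3 ⊕ B_5 (dimension 21 + 55 = 76).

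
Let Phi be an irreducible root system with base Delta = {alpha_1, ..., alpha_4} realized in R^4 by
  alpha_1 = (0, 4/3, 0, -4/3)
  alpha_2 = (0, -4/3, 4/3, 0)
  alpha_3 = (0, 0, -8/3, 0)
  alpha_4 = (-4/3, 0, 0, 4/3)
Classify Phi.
type C_4

Compute the Cartan integers a_ij = 2(alpha_i, alpha_j)/(alpha_j, alpha_j); the resulting 4x4 Cartan matrix is
[[2, -1, 0, -1], [-1, 2, -1, 0], [0, -2, 2, 0], [-1, 0, 0, 2]].
The roots have two lengths (squared-length ratio 2:1); the short ones are alpha_{1,2,4}. The associated Dynkin diagram is a chain of 4 nodes with a double edge at one end; the terminal node there is the unique long simple root (C_4), so the type is C_4 (the algebra sp(8)).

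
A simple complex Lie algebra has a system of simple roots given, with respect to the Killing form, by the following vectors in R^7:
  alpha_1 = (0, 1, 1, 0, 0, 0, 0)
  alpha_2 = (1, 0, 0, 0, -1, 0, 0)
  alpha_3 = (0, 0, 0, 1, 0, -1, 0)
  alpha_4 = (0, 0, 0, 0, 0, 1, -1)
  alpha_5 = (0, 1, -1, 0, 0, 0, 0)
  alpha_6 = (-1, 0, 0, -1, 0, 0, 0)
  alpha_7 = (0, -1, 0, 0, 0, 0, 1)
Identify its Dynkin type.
Compute the Cartan integers a_ij = 2(alpha_i, alpha_j)/(alpha_j, alpha_j); the resulting 7x7 Cartan matrix is
[[2, 0, 0, 0, 0, 0, -1], [0, 2, 0, 0, 0, -1, 0], [0, 0, 2, -1, 0, -1, 0], [0, 0, -1, 2, 0, 0, -1], [0, 0, 0, 0, 2, 0, -1], [0, -1, -1, 0, 0, 2, 0], [-1, 0, 0, -1, -1, 0, 2]].
All simple roots have the same length, so the diagram is simply laced. The associated Dynkin diagram is a chain of 5 nodes with a fork of two nodes at one end (D_7), so the type is D_7 (the algebra so(14)).

D_7 (so(14))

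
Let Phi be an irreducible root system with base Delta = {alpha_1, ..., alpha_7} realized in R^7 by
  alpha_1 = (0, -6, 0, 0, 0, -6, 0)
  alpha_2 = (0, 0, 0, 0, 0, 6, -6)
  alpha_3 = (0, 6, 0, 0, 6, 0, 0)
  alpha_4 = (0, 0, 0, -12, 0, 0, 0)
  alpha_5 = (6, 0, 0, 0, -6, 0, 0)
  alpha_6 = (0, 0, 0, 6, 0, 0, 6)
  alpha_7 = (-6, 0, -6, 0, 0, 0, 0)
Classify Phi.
C_7

Compute the Cartan integers a_ij = 2(alpha_i, alpha_j)/(alpha_j, alpha_j); the resulting 7x7 Cartan matrix is
[[2, -1, -1, 0, 0, 0, 0], [-1, 2, 0, 0, 0, -1, 0], [-1, 0, 2, 0, -1, 0, 0], [0, 0, 0, 2, 0, -2, 0], [0, 0, -1, 0, 2, 0, -1], [0, -1, 0, -1, 0, 2, 0], [0, 0, 0, 0, -1, 0, 2]].
The roots have two lengths (squared-length ratio 2:1); the short ones are alpha_{1,2,3,5,6,7}. The associated Dynkin diagram is a chain of 7 nodes with a double edge at one end; the terminal node there is the unique long simple root (C_7), so the type is C_7 (the algebra sp(14)).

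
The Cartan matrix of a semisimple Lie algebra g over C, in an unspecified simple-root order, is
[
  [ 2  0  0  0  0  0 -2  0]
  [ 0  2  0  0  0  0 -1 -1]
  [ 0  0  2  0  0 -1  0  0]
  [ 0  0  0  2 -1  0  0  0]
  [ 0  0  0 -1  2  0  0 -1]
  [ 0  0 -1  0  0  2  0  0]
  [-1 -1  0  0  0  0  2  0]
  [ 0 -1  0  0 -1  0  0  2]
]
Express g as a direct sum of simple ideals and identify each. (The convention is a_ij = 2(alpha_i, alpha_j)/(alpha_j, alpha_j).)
A_2 (sl(3)) ⊕ C_6 (sp(12))

The diagram associated to this matrix has two connected components: the simple roots {alpha_3, alpha_6} form a chain of 2 nodes with single edges (A_2), and {alpha_1, alpha_2, alpha_4, alpha_5, alpha_7, alpha_8} form a chain of 6 nodes with a double edge at one end; the terminal node there is the unique long simple root (C_6). A semisimple Lie algebra decomposes uniquely as the direct sum of simple ideals, one per connected component of its Dynkin diagram, so g ≅ A_2 ⊕ C_6 (dimension 8 + 78 = 86).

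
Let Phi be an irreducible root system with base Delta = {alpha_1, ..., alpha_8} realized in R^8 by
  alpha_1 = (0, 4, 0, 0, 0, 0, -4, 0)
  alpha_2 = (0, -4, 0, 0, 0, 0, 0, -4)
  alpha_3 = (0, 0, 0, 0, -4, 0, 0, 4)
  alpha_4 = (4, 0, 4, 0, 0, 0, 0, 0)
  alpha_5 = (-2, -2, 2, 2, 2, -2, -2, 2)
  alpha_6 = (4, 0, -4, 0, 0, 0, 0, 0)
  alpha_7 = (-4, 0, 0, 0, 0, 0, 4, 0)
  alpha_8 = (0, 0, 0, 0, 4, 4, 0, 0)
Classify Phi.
Compute the Cartan integers a_ij = 2(alpha_i, alpha_j)/(alpha_j, alpha_j); the resulting 8x8 Cartan matrix is
[[2, -1, 0, 0, 0, 0, -1, 0], [-1, 2, -1, 0, 0, 0, 0, 0], [0, -1, 2, 0, 0, 0, 0, -1], [0, 0, 0, 2, 0, 0, -1, 0], [0, 0, 0, 0, 2, -1, 0, 0], [0, 0, 0, 0, -1, 2, -1, 0], [-1, 0, 0, -1, 0, -1, 2, 0], [0, 0, -1, 0, 0, 0, 0, 2]].
All simple roots have the same length, so the diagram is simply laced. The associated Dynkin diagram is a chain of 7 nodes with one extra node attached to the third node from one end (E_8), so the type is E_8.

E_8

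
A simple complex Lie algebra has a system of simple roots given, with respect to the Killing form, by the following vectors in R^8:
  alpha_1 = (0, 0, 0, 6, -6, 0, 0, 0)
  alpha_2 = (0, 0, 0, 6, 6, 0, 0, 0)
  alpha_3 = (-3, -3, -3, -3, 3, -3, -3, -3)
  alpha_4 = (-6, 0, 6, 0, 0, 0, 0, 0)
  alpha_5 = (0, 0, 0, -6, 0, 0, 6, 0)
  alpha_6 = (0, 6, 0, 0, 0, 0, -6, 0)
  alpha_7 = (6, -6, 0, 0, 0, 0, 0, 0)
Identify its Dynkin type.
Compute the Cartan integers a_ij = 2(alpha_i, alpha_j)/(alpha_j, alpha_j); the resulting 7x7 Cartan matrix is
[[2, 0, -1, 0, -1, 0, 0], [0, 2, 0, 0, -1, 0, 0], [-1, 0, 2, 0, 0, 0, 0], [0, 0, 0, 2, 0, 0, -1], [-1, -1, 0, 0, 2, -1, 0], [0, 0, 0, 0, -1, 2, -1], [0, 0, 0, -1, 0, -1, 2]].
All simple roots have the same length, so the diagram is simply laced. The associated Dynkin diagram is a chain of 6 nodes with one extra node attached to the third node from one end (E_7), so the type is E_7.

E_7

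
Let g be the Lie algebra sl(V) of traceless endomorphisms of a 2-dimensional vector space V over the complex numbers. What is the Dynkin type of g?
A_1

This is sl(2), which has dimension 2^2 - 1 = 3 and rank 2 - 1 = 1 (a Cartan subalgebra is the diagonal traceless matrices). In the classification of classical Lie algebras, the special linear algebra sl(n+1) has type A_n; here n = 1, so the Dynkin diagram is a chain of 1 nodes with single edges (A_1). Hence the type is A_1.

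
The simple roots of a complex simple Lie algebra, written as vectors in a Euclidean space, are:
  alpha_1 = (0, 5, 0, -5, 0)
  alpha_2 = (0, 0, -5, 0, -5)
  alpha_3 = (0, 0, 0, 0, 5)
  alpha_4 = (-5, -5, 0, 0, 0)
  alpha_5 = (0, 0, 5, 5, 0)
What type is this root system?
B5

Compute the Cartan integers a_ij = 2(alpha_i, alpha_j)/(alpha_j, alpha_j); the resulting 5x5 Cartan matrix is
[[2, 0, 0, -1, -1], [0, 2, -2, 0, -1], [0, -1, 2, 0, 0], [-1, 0, 0, 2, 0], [-1, -1, 0, 0, 2]].
The roots have two lengths (squared-length ratio 2:1); the short ones are alpha_{3}. The associated Dynkin diagram is a chain of 5 nodes with a double edge at one end; the terminal node there is the unique short simple root (B_5), so the type is B_5 (the algebra so(11)).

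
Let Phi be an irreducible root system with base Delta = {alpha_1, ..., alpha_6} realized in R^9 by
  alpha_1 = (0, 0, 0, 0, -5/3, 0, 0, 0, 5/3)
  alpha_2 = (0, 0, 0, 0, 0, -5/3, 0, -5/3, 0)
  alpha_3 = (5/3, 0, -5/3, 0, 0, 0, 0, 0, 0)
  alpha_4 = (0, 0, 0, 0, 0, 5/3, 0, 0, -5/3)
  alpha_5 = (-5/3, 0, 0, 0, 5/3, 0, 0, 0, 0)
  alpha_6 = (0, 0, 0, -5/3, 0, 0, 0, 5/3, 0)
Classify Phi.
type A_6

Compute the Cartan integers a_ij = 2(alpha_i, alpha_j)/(alpha_j, alpha_j); the resulting 6x6 Cartan matrix is
[[2, 0, 0, -1, -1, 0], [0, 2, 0, -1, 0, -1], [0, 0, 2, 0, -1, 0], [-1, -1, 0, 2, 0, 0], [-1, 0, -1, 0, 2, 0], [0, -1, 0, 0, 0, 2]].
All simple roots have the same length, so the diagram is simply laced. The associated Dynkin diagram is a chain of 6 nodes with single edges (A_6), so the type is A_6 (the algebra sl(7)).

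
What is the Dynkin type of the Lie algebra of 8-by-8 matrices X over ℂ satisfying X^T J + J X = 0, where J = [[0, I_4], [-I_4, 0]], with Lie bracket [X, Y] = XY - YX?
C_4

This is sp(8), which has dimension 8(8+1)/2 = 36 and rank 8/2 = 4. In the classification of classical Lie algebras, the symplectic algebra sp(2n) has type C_n; here n = 4, so the Dynkin diagram is a chain of 4 nodes with a double edge at one end; the terminal node there is the unique long simple root (C_4). Hence the type is C_4.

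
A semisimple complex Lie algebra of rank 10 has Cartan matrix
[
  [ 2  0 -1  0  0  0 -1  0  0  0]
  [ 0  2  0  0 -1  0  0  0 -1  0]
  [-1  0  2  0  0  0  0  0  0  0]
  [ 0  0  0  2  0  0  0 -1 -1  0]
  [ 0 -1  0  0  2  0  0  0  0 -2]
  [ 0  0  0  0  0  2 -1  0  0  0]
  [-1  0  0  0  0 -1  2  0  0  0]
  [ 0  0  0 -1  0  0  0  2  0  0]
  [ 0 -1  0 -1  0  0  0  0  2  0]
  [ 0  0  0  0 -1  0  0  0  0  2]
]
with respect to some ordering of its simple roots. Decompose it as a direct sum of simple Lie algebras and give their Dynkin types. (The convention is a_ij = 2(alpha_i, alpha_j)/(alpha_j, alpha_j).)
A4 + B6

The diagram associated to this matrix has two connected components: the simple roots {alpha_1, alpha_3, alpha_6, alpha_7} form a chain of 4 nodes with single edges (A_4), and {alpha_2, alpha_4, alpha_5, alpha_8, alpha_9, alpha_10} form a chain of 6 nodes with a double edge at one end; the terminal node there is the unique short simple root (B_6). A semisimple Lie algebra decomposes uniquely as the direct sum of simple ideals, one per connected component of its Dynkin diagram, so g ≅ A_4 ⊕ B_6 (dimension 24 + 78 = 102).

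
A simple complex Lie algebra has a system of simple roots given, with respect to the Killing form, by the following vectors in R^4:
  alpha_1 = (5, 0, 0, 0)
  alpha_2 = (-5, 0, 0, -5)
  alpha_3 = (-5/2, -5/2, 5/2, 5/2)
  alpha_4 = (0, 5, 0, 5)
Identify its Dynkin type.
F_4

Compute the Cartan integers a_ij = 2(alpha_i, alpha_j)/(alpha_j, alpha_j); the resulting 4x4 Cartan matrix is
[[2, -1, -1, 0], [-2, 2, 0, -1], [-1, 0, 2, 0], [0, -1, 0, 2]].
The roots have two lengths (squared-length ratio 2:1); the short ones are alpha_{1,3}. The associated Dynkin diagram is a chain of 4 nodes with a double edge between the middle two (F_4), so the type is F_4.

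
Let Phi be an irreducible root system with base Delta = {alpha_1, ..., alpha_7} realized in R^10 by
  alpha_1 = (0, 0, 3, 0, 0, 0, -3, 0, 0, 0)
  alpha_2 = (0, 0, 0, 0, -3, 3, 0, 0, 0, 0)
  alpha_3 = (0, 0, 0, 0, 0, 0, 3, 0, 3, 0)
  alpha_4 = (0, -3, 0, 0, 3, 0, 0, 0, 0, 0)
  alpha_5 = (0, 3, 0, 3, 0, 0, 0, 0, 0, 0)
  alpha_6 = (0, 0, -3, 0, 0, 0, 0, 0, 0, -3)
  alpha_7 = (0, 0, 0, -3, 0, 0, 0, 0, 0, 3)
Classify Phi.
type A_7

Compute the Cartan integers a_ij = 2(alpha_i, alpha_j)/(alpha_j, alpha_j); the resulting 7x7 Cartan matrix is
[[2, 0, -1, 0, 0, -1, 0], [0, 2, 0, -1, 0, 0, 0], [-1, 0, 2, 0, 0, 0, 0], [0, -1, 0, 2, -1, 0, 0], [0, 0, 0, -1, 2, 0, -1], [-1, 0, 0, 0, 0, 2, -1], [0, 0, 0, 0, -1, -1, 2]].
All simple roots have the same length, so the diagram is simply laced. The associated Dynkin diagram is a chain of 7 nodes with single edges (A_7), so the type is A_7 (the algebra sl(8)).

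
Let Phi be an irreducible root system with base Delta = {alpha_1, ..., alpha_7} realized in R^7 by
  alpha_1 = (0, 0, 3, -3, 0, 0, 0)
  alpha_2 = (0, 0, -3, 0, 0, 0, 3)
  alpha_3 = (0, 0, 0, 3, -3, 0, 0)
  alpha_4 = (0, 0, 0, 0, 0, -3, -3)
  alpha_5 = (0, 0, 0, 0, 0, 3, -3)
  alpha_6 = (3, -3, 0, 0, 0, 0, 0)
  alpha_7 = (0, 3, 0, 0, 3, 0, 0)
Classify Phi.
Compute the Cartan integers a_ij = 2(alpha_i, alpha_j)/(alpha_j, alpha_j); the resulting 7x7 Cartan matrix is
[[2, -1, -1, 0, 0, 0, 0], [-1, 2, 0, -1, -1, 0, 0], [-1, 0, 2, 0, 0, 0, -1], [0, -1, 0, 2, 0, 0, 0], [0, -1, 0, 0, 2, 0, 0], [0, 0, 0, 0, 0, 2, -1], [0, 0, -1, 0, 0, -1, 2]].
All simple roots have the same length, so the diagram is simply laced. The associated Dynkin diagram is a chain of 5 nodes with a fork of two nodes at one end (D_7), so the type is D_7 (the algebra so(14)).

type D_7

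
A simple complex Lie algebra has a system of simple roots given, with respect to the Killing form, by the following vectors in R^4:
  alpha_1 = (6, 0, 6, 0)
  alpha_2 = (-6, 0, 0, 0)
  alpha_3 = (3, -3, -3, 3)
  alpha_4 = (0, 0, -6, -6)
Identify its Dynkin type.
Compute the Cartan integers a_ij = 2(alpha_i, alpha_j)/(alpha_j, alpha_j); the resulting 4x4 Cartan matrix is
[[2, -2, 0, -1], [-1, 2, -1, 0], [0, -1, 2, 0], [-1, 0, 0, 2]].
The roots have two lengths (squared-length ratio 2:1); the short ones are alpha_{2,3}. The associated Dynkin diagram is a chain of 4 nodes with a double edge between the middle two (F_4), so the type is F_4.

F_4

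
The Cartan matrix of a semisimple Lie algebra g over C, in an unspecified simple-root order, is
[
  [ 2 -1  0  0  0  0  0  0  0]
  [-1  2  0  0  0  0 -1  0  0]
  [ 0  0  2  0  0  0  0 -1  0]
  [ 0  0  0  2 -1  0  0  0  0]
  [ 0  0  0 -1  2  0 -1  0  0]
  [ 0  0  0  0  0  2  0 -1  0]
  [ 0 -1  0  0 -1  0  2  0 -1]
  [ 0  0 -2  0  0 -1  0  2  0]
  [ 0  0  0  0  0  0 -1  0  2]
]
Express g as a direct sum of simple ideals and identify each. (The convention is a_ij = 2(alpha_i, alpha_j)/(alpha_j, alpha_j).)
B3 ⊕ E6

The diagram associated to this matrix has two connected components: the simple roots {alpha_3, alpha_6, alpha_8} form a chain of 3 nodes with a double edge at one end; the terminal node there is the unique short simple root (B_3), and {alpha_1, alpha_2, alpha_4, alpha_5, alpha_7, alpha_9} form a chain of 5 nodes with one extra node attached to the third node from one end (E_6). A semisimple Lie algebra decomposes uniquely as the direct sum of simple ideals, one per connected component of its Dynkin diagram, so g ≅ B_3 ⊕ E_6 (dimension 21 + 78 = 99).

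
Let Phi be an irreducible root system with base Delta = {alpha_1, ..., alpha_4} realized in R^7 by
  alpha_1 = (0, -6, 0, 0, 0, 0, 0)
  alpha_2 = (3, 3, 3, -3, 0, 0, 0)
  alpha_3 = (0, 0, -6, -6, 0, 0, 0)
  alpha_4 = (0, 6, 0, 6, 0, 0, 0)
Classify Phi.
type F_4

Compute the Cartan integers a_ij = 2(alpha_i, alpha_j)/(alpha_j, alpha_j); the resulting 4x4 Cartan matrix is
[[2, -1, 0, -1], [-1, 2, 0, 0], [0, 0, 2, -1], [-2, 0, -1, 2]].
The roots have two lengths (squared-length ratio 2:1); the short ones are alpha_{1,2}. The associated Dynkin diagram is a chain of 4 nodes with a double edge between the middle two (F_4), so the type is F_4.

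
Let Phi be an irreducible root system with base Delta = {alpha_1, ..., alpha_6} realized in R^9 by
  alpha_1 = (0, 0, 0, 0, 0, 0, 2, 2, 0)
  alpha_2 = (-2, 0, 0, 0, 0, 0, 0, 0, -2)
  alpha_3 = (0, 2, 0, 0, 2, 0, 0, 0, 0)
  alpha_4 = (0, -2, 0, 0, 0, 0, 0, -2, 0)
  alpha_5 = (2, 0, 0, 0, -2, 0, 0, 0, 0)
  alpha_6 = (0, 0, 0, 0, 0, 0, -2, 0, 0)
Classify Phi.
B_6 (so(13))

Compute the Cartan integers a_ij = 2(alpha_i, alpha_j)/(alpha_j, alpha_j); the resulting 6x6 Cartan matrix is
[[2, 0, 0, -1, 0, -2], [0, 2, 0, 0, -1, 0], [0, 0, 2, -1, -1, 0], [-1, 0, -1, 2, 0, 0], [0, -1, -1, 0, 2, 0], [-1, 0, 0, 0, 0, 2]].
The roots have two lengths (squared-length ratio 2:1); the short ones are alpha_{6}. The associated Dynkin diagram is a chain of 6 nodes with a double edge at one end; the terminal node there is the unique short simple root (B_6), so the type is B_6 (the algebra so(13)).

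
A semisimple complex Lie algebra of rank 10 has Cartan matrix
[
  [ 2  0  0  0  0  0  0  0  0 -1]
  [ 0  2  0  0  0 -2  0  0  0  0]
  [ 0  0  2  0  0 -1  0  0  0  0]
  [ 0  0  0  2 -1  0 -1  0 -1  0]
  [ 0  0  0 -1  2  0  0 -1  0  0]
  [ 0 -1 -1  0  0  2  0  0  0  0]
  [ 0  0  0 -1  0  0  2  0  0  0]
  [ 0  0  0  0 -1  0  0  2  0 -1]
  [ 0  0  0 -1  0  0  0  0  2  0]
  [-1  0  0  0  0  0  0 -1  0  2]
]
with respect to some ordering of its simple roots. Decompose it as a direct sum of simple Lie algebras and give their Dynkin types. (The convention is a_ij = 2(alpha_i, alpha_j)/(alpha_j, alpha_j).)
C3 ⊕ D7

The diagram associated to this matrix has two connected components: the simple roots {alpha_2, alpha_3, alpha_6} form a chain of 3 nodes with a double edge at one end; the terminal node there is the unique long simple root (C_3), and {alpha_1, alpha_4, alpha_5, alpha_7, alpha_8, alpha_9, alpha_10} form a chain of 5 nodes with a fork of two nodes at one end (D_7). A semisimple Lie algebra decomposes uniquely as the direct sum of simple ideals, one per connected component of its Dynkin diagram, so g ≅ C_3 ⊕ D_7 (dimension 21 + 91 = 112).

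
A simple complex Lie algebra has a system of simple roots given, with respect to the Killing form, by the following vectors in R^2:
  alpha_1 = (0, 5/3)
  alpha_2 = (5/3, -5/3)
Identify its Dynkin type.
Compute the Cartan integers a_ij = 2(alpha_i, alpha_j)/(alpha_j, alpha_j); the resulting 2x2 Cartan matrix is
[[2, -1], [-2, 2]].
The roots have two lengths (squared-length ratio 2:1); the short ones are alpha_{1}. The associated Dynkin diagram is a chain of 2 nodes with a double edge at one end; the terminal node there is the unique short simple root (B_2), so the type is B_2 (the algebra so(5)).

B2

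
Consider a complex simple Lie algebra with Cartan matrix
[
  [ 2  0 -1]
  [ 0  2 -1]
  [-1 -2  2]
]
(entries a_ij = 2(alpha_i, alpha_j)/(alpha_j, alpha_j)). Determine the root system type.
type B_3

The matrix has rank 3 with 2's on the diagonal. Reading the off-diagonal entries as Dynkin edges (a single edge where a_ij = a_ji = -1; a double or triple edge where a_ij * a_ji = 2 or 3), the diagram is a chain of 3 nodes with a double edge at one end; the terminal node there is the unique short simple root (B_3). One simple-root ordering that puts it in standard form is (alpha_1, alpha_3, alpha_2). So the algebra is type B_3, i.e. so(7).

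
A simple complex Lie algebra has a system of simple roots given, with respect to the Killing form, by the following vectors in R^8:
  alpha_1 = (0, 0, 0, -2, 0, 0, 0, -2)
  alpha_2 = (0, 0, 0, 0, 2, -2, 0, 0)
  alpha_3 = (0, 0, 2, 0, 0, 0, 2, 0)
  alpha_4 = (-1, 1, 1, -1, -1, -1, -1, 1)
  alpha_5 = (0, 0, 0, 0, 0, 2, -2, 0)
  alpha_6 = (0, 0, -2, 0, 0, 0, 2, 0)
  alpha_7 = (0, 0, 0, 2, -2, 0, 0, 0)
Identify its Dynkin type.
type E_7

Compute the Cartan integers a_ij = 2(alpha_i, alpha_j)/(alpha_j, alpha_j); the resulting 7x7 Cartan matrix is
[[2, 0, 0, 0, 0, 0, -1], [0, 2, 0, 0, -1, 0, -1], [0, 0, 2, 0, -1, 0, 0], [0, 0, 0, 2, 0, -1, 0], [0, -1, -1, 0, 2, -1, 0], [0, 0, 0, -1, -1, 2, 0], [-1, -1, 0, 0, 0, 0, 2]].
All simple roots have the same length, so the diagram is simply laced. The associated Dynkin diagram is a chain of 6 nodes with one extra node attached to the third node from one end (E_7), so the type is E_7.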